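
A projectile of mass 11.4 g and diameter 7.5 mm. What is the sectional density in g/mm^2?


SD = m/d^2 = 11.4/7.5^2 = 0.2027 g/mm^2

0.2027 g/mm^2


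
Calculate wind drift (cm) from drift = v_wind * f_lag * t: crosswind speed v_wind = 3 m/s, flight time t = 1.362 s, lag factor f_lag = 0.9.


drift = v_wind * lag * t = 3 * 0.9 * 1.362 = 3.6774 m ≈ 367.7 cm

367.7 cm


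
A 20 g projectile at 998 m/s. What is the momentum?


p = m*v = 0.02*998 = 19.96 kg·m/s

19.96 kg·m/s


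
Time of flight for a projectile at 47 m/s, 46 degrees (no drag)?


T = 2*v0*sin(theta)/g = 2*47*sin(46°)/9.81 = 6.893 s

6.893 s


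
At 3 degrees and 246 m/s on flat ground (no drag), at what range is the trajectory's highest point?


R = v0^2*sin(2*theta)/g = 246^2*sin(2*3°)/9.81 = 644.816 m
apex_dist = R/2 = 644.816/2 = 322.4 m

322.4 m


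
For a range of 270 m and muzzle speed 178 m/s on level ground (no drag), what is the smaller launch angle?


sin(2*theta) = R*g/v0^2 = 270*9.81/178^2 = 0.0835974, theta = arcsin(0.0835974)/2 = 2.398°

2.398 degrees


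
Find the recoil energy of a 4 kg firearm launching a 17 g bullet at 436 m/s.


v_r = m_p*v_p/m_gun = 0.017*436/4 = 1.853 m/s, E_r = 0.5*m_gun*v_r^2 = 0.5*4*1.853^2 = 6.867 J

6.867 J


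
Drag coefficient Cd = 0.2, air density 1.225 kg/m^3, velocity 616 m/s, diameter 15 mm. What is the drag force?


A = pi*(d/2)^2 = pi*(15/2000)^2 = 1.76715e-04 m^2
Fd = 0.5*Cd*rho*A*v^2 = 0.5*0.2*1.225*1.76715e-04*616^2 = 8.214 N

8.214 N


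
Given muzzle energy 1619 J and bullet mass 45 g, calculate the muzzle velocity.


v = sqrt(2*E/m) = sqrt(2*1619/0.045) = 268.2 m/s

268.2 m/s


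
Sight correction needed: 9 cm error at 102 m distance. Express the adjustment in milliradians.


1 mrad subtends 1 cm per 10 m of range, so adj = error_cm / (dist_m / 10) = 9 / (102/10) = 0.8824 mrad

0.8824 mrad


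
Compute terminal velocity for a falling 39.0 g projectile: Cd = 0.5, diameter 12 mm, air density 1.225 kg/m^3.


A = pi*(d/2)^2 = pi*(12/2000)^2 = 1.13097e-04 m^2
vt = sqrt(2mg/(Cd*rho*A)) = sqrt(2*0.039*9.81/(0.5 * 1.225 * 1.13097e-04)) = 105.1 m/s

105.1 m/s


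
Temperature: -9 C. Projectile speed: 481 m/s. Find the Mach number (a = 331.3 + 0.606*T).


a = 331.3 + 0.606*(-9) = 325.846 m/s
M = v/a = 481/325.846 = 1.476

1.476


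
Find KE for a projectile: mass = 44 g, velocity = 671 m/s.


E = 0.5*m*v^2 = 0.5*0.044*671^2 = 9905 J

9905 J


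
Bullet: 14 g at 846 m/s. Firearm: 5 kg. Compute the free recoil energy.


v_r = m_p*v_p/m_gun = 0.014*846/5 = 2.3688 m/s, E_r = 0.5*m_gun*v_r^2 = 0.5*5*2.3688^2 = 14.03 J

14.03 J


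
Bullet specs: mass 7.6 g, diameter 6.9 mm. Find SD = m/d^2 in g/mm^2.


SD = m/d^2 = 7.6/6.9^2 = 0.1596 g/mm^2

0.1596 g/mm^2


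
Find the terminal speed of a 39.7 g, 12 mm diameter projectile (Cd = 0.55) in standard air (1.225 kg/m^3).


A = pi*(d/2)^2 = pi*(12/2000)^2 = 1.13097e-04 m^2
vt = sqrt(2mg/(Cd*rho*A)) = sqrt(2*0.0397*9.81/(0.55 * 1.225 * 1.13097e-04)) = 101.1 m/s

101.1 m/s


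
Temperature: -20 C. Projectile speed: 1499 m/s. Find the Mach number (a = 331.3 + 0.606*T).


a = 331.3 + 0.606*(-20) = 319.18 m/s
M = v/a = 1499/319.18 = 4.696

4.696


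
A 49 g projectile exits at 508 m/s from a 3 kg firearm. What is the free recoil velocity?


v_recoil = m_p * v_p / m_gun = 0.049 * 508 / 3 = 8.297 m/s

8.297 m/s


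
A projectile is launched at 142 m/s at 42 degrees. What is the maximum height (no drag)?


H = (v0*sin(theta))^2 / (2g) = (142*sin(42°))^2 / (2*9.81) = 460.2 m

460.2 m


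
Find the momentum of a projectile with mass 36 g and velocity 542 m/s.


p = m*v = 0.036*542 = 19.51 kg·m/s

19.51 kg·m/s


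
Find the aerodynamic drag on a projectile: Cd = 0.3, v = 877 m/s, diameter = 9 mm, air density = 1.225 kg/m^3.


A = pi*(d/2)^2 = pi*(9/2000)^2 = 6.36173e-05 m^2
Fd = 0.5*Cd*rho*A*v^2 = 0.5*0.3*1.225*6.36173e-05*877^2 = 8.991 N

8.991 N


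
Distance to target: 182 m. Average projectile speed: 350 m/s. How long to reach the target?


t = d/v = 182/350 = 0.52 s

0.52 s


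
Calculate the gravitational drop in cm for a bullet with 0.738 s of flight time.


drop = 0.5*g*t^2 = 0.5*9.81*0.738^2 = 2.67148 m ≈ 267.1 cm

267.1 cm


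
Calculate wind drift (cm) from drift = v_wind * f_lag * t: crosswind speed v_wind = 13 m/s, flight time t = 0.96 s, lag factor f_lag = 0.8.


drift = v_wind * lag * t = 13 * 0.8 * 0.96 = 9.984 m ≈ 998.4 cm

998.4 cm


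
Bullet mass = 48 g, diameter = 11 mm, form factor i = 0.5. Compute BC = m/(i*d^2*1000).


BC = m/(i*d^2*1000) = 48/(0.5 * 11^2 * 1000) = 0.0007934

0.0007934


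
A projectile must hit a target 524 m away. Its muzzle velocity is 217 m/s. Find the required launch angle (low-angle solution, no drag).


sin(2*theta) = R*g/v0^2 = 524*9.81/217^2 = 0.109164, theta = arcsin(0.109164)/2 = 3.134°

3.134 degrees


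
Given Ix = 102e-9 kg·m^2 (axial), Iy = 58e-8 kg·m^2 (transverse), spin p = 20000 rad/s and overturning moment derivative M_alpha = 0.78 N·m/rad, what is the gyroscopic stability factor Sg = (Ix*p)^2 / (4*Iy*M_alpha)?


Sg = Ix^2 * p^2 / (4 * Iy * M_alpha) = (102e-9)^2 * 20000^2 / (4 * 58e-8 * 0.78) = 2.3

2.3


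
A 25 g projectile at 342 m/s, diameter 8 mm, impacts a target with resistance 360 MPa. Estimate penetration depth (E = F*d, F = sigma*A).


A = pi*(d/2)^2 = pi*(8/2)^2 = 50.2655 mm^2
E = 0.5*m*v^2 = 0.5*0.025*342^2 = 1462.05 J
depth = E/(sigma*A) = 1462.05 J / (360 MPa * 50.2655 mm^2) = 1462.05/(360 * 50.2655) m = 0.080796 m ≈ 80.8 mm

80.8 mm


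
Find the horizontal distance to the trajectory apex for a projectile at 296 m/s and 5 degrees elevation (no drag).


R = v0^2*sin(2*theta)/g = 296^2*sin(2*5°)/9.81 = 1550.9 m
apex_dist = R/2 = 1550.9/2 = 775.5 m

775.5 m


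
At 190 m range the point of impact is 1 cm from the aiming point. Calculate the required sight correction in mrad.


1 mrad subtends 1 cm per 10 m of range, so adj = error_cm / (dist_m / 10) = 1 / (190/10) = 0.05263 mrad

0.05263 mrad


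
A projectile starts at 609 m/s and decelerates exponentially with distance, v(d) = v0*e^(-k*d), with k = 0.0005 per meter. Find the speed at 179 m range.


v = v0*exp(-k*d) = 609*exp(-0.0005*179) = 556.9 m/s

556.9 m/s


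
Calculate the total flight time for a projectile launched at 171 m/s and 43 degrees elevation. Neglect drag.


T = 2*v0*sin(theta)/g = 2*171*sin(43°)/9.81 = 23.78 s

23.78 s


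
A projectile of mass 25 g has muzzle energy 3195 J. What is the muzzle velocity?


v = sqrt(2*E/m) = sqrt(2*3195/0.025) = 505.6 m/s

505.6 m/s


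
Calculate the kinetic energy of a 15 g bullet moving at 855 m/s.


E = 0.5*m*v^2 = 0.5*0.015*855^2 = 5483 J

5483 J


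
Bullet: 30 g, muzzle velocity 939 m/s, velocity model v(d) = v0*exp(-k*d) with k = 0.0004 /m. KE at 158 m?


v = v0*exp(-k*d) = 939*exp(-0.0004*158) = 881.492 m/s
E = 0.5*m*v^2 = 0.5*0.03*881.492^2 = 11655 J

11655 J


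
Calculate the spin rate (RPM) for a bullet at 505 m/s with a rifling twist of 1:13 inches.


twist_m = 13*0.0254 = 0.3302 m
spin = v/twist = 505/0.3302 = 1529.376 rev/s
RPM = spin*60 = 1529.376*60 ≈ 91763 RPM

91763 RPM


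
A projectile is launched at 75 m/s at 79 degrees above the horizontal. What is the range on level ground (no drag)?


R = v0^2 * sin(2*theta) / g = 75^2 * sin(2*79°) / 9.81 = 214.8 m

214.8 m


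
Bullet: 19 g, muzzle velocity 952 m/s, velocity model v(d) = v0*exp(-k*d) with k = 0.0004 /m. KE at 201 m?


v = v0*exp(-k*d) = 952*exp(-0.0004*201) = 878.455 m/s
E = 0.5*m*v^2 = 0.5*0.019*878.455^2 = 7331 J

7331 J


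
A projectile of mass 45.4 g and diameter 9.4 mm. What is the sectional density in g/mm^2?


SD = m/d^2 = 45.4/9.4^2 = 0.5138 g/mm^2

0.5138 g/mm^2


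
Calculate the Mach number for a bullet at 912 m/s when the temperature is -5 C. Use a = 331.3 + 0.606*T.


a = 331.3 + 0.606*(-5) = 328.27 m/s
M = v/a = 912/328.27 = 2.778

2.778


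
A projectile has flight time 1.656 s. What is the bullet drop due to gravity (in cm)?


drop = 0.5*g*t^2 = 0.5*9.81*1.656^2 = 13.4512 m ≈ 1345 cm

1345 cm


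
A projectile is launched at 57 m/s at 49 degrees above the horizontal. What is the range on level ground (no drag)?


R = v0^2 * sin(2*theta) / g = 57^2 * sin(2*49°) / 9.81 = 328 m

328 m


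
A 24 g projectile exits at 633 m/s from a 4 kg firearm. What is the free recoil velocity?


v_recoil = m_p * v_p / m_gun = 0.024 * 633 / 4 = 3.798 m/s

3.798 m/s


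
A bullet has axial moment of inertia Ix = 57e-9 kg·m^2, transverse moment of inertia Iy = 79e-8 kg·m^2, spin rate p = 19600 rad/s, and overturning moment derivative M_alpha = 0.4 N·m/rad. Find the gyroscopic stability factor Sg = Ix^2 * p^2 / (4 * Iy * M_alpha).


Sg = Ix^2 * p^2 / (4 * Iy * M_alpha) = (57e-9)^2 * 19600^2 / (4 * 79e-8 * 0.4) = 0.9874

0.9874


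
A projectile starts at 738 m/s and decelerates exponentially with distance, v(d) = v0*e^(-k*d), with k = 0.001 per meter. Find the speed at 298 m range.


v = v0*exp(-k*d) = 738*exp(-0.001*298) = 547.8 m/s

547.8 m/s


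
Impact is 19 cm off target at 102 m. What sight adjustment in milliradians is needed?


1 mrad subtends 1 cm per 10 m of range, so adj = error_cm / (dist_m / 10) = 19 / (102/10) = 1.863 mrad

1.863 mrad


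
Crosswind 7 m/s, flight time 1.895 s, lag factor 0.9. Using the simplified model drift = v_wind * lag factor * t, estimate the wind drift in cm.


drift = v_wind * lag * t = 7 * 0.9 * 1.895 = 11.9385 m ≈ 1194 cm

1194 cm


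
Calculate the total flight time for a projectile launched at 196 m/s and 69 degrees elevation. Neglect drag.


T = 2*v0*sin(theta)/g = 2*196*sin(69°)/9.81 = 37.31 s

37.31 s


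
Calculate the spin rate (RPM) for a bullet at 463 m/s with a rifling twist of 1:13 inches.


twist_m = 13*0.0254 = 0.3302 m
spin = v/twist = 463/0.3302 = 1402.18 rev/s
RPM = spin*60 = 1402.18*60 ≈ 84131 RPM

84131 RPM


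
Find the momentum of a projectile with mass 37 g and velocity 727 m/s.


p = m*v = 0.037*727 = 26.9 kg·m/s

26.9 kg·m/s


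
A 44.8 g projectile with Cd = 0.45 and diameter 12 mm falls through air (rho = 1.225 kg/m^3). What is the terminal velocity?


A = pi*(d/2)^2 = pi*(12/2000)^2 = 1.13097e-04 m^2
vt = sqrt(2mg/(Cd*rho*A)) = sqrt(2*0.0448*9.81/(0.45 * 1.225 * 1.13097e-04)) = 118.7 m/s

118.7 m/s


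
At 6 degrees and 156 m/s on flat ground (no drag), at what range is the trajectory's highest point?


R = v0^2*sin(2*theta)/g = 156^2*sin(2*6°)/9.81 = 515.774 m
apex_dist = R/2 = 515.774/2 = 257.9 m

257.9 m


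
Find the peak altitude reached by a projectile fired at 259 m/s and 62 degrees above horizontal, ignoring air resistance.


H = (v0*sin(theta))^2 / (2g) = (259*sin(62°))^2 / (2*9.81) = 2665 m

2665 m


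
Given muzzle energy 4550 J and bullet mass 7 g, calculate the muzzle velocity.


v = sqrt(2*E/m) = sqrt(2*4550/0.007) = 1140 m/s

1140 m/s


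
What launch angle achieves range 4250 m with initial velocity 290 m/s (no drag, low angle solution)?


sin(2*theta) = R*g/v0^2 = 4250*9.81/290^2 = 0.495749, theta = arcsin(0.495749)/2 = 14.86°

14.86 degrees


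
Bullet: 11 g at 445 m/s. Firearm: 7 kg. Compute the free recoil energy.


v_r = m_p*v_p/m_gun = 0.011*445/7 = 0.699286 m/s, E_r = 0.5*m_gun*v_r^2 = 0.5*7*0.699286^2 = 1.712 J

1.712 J


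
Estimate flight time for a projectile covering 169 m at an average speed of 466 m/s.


t = d/v = 169/466 = 0.3627 s

0.3627 s


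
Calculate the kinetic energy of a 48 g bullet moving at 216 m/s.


E = 0.5*m*v^2 = 0.5*0.048*216^2 = 1120 J

1120 J


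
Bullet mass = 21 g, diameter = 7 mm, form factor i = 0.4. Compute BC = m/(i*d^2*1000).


BC = m/(i*d^2*1000) = 21/(0.4 * 7^2 * 1000) = 0.001071

0.001071


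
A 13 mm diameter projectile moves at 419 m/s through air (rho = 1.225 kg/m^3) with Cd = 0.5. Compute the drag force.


A = pi*(d/2)^2 = pi*(13/2000)^2 = 1.32732e-04 m^2
Fd = 0.5*Cd*rho*A*v^2 = 0.5*0.5*1.225*1.32732e-04*419^2 = 7.136 N

7.136 N


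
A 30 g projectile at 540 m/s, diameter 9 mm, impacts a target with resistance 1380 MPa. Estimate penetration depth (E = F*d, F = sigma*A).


A = pi*(d/2)^2 = pi*(9/2)^2 = 63.6173 mm^2
E = 0.5*m*v^2 = 0.5*0.03*540^2 = 4374 J
depth = E/(sigma*A) = 4374 J / (1380 MPa * 63.6173 mm^2) = 4374/(1380 * 63.6173) m = 0.0498224 m ≈ 49.82 mm

49.82 mm


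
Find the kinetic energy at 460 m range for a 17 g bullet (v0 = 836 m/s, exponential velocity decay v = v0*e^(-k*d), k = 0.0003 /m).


v = v0*exp(-k*d) = 836*exp(-0.0003*460) = 728.239 m/s
E = 0.5*m*v^2 = 0.5*0.017*728.239^2 = 4508 J

4508 J


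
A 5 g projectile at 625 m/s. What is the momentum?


p = m*v = 0.005*625 = 3.125 kg·m/s

3.125 kg·m/s


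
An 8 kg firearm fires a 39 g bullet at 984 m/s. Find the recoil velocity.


v_recoil = m_p * v_p / m_gun = 0.039 * 984 / 8 = 4.797 m/s

4.797 m/s


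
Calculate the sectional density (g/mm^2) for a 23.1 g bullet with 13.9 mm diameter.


SD = m/d^2 = 23.1/13.9^2 = 0.1196 g/mm^2

0.1196 g/mm^2


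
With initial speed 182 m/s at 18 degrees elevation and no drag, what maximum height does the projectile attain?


H = (v0*sin(theta))^2 / (2g) = (182*sin(18°))^2 / (2*9.81) = 161.2 m

161.2 m


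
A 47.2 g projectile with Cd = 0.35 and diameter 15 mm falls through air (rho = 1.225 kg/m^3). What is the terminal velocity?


A = pi*(d/2)^2 = pi*(15/2000)^2 = 1.76715e-04 m^2
vt = sqrt(2mg/(Cd*rho*A)) = sqrt(2*0.0472*9.81/(0.35 * 1.225 * 1.76715e-04)) = 110.6 m/s

110.6 m/s


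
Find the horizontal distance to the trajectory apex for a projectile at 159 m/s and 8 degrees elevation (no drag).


R = v0^2*sin(2*theta)/g = 159^2*sin(2*8°)/9.81 = 710.335 m
apex_dist = R/2 = 710.335/2 = 355.2 m

355.2 m


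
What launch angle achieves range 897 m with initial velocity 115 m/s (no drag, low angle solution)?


sin(2*theta) = R*g/v0^2 = 897*9.81/115^2 = 0.665374, theta = arcsin(0.665374)/2 = 20.86°

20.86 degrees


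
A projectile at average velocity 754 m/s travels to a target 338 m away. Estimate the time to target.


t = d/v = 338/754 = 0.4483 s

0.4483 s


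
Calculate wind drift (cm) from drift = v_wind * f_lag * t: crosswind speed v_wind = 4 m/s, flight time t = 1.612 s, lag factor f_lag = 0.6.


drift = v_wind * lag * t = 4 * 0.6 * 1.612 = 3.8688 m ≈ 386.9 cm

386.9 cm


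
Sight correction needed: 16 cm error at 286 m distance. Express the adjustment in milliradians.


1 mrad subtends 1 cm per 10 m of range, so adj = error_cm / (dist_m / 10) = 16 / (286/10) = 0.5594 mrad

0.5594 mrad


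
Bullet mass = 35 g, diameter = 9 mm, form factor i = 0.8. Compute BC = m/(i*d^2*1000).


BC = m/(i*d^2*1000) = 35/(0.8 * 9^2 * 1000) = 0.0005401

0.0005401


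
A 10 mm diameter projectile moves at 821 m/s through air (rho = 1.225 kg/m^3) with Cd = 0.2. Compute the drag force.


A = pi*(d/2)^2 = pi*(10/2000)^2 = 7.85398e-05 m^2
Fd = 0.5*Cd*rho*A*v^2 = 0.5*0.2*1.225*7.85398e-05*821^2 = 6.485 N

6.485 N


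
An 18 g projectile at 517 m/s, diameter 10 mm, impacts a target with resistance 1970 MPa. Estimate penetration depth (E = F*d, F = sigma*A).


A = pi*(d/2)^2 = pi*(10/2)^2 = 78.5398 mm^2
E = 0.5*m*v^2 = 0.5*0.018*517^2 = 2405.6 J
depth = E/(sigma*A) = 2405.6 J / (1970 MPa * 78.5398 mm^2) = 2405.6/(1970 * 78.5398) m = 0.0155477 m ≈ 15.55 mm

15.55 mm


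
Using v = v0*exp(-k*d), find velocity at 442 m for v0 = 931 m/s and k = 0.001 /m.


v = v0*exp(-k*d) = 931*exp(-0.001*442) = 598.4 m/s

598.4 m/s


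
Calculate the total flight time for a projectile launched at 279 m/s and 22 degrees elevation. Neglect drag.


T = 2*v0*sin(theta)/g = 2*279*sin(22°)/9.81 = 21.31 s

21.31 s


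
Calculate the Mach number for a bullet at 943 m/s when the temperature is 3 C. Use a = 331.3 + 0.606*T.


a = 331.3 + 0.606*(3) = 333.118 m/s
M = v/a = 943/333.118 = 2.831

2.831


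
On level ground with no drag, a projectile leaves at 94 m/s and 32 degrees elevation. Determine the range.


R = v0^2 * sin(2*theta) / g = 94^2 * sin(2*32°) / 9.81 = 809.6 m

809.6 m


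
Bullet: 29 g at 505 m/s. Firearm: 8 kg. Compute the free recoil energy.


v_r = m_p*v_p/m_gun = 0.029*505/8 = 1.83063 m/s, E_r = 0.5*m_gun*v_r^2 = 0.5*8*1.83063^2 = 13.4 J

13.4 J


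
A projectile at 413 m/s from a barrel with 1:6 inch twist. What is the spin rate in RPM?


twist_m = 6*0.0254 = 0.1524 m
spin = v/twist = 413/0.1524 = 2709.974 rev/s
RPM = spin*60 = 2709.974*60 ≈ 162598 RPM

162598 RPM


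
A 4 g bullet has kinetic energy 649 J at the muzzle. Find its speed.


v = sqrt(2*E/m) = sqrt(2*649/0.004) = 569.6 m/s

569.6 m/s


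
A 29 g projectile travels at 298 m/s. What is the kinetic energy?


E = 0.5*m*v^2 = 0.5*0.029*298^2 = 1288 J

1288 J


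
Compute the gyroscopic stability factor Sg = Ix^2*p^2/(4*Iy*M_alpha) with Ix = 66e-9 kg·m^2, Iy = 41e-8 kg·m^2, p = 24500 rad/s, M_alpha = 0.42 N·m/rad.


Sg = Ix^2 * p^2 / (4 * Iy * M_alpha) = (66e-9)^2 * 24500^2 / (4 * 41e-8 * 0.42) = 3.796

3.796


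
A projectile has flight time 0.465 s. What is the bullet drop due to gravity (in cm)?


drop = 0.5*g*t^2 = 0.5*9.81*0.465^2 = 1.06058 m ≈ 106.1 cm

106.1 cm


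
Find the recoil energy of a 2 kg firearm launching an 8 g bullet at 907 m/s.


v_r = m_p*v_p/m_gun = 0.008*907/2 = 3.628 m/s, E_r = 0.5*m_gun*v_r^2 = 0.5*2*3.628^2 = 13.16 J

13.16 J


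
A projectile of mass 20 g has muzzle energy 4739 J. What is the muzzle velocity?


v = sqrt(2*E/m) = sqrt(2*4739/0.02) = 688.4 m/s

688.4 m/s


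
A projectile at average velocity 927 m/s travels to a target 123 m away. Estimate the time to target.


t = d/v = 123/927 = 0.1327 s

0.1327 s


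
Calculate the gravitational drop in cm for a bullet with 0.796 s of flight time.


drop = 0.5*g*t^2 = 0.5*9.81*0.796^2 = 3.10789 m ≈ 310.8 cm

310.8 cm


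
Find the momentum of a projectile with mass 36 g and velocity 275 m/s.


p = m*v = 0.036*275 = 9.9 kg·m/s

9.9 kg·m/s


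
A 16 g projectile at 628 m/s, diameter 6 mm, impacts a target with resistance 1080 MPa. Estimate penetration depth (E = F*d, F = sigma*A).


A = pi*(d/2)^2 = pi*(6/2)^2 = 28.2743 mm^2
E = 0.5*m*v^2 = 0.5*0.016*628^2 = 3155.07 J
depth = E/(sigma*A) = 3155.07 J / (1080 MPa * 28.2743 mm^2) = 3155.07/(1080 * 28.2743) m = 0.103322 m ≈ 103.3 mm

103.3 mm


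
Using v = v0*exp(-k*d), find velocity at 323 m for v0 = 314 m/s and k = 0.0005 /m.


v = v0*exp(-k*d) = 314*exp(-0.0005*323) = 267.2 m/s

267.2 m/s


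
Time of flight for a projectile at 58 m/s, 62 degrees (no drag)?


T = 2*v0*sin(theta)/g = 2*58*sin(62°)/9.81 = 10.44 s

10.44 s


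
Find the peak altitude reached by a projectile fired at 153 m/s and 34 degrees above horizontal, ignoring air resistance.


H = (v0*sin(theta))^2 / (2g) = (153*sin(34°))^2 / (2*9.81) = 373.1 m

373.1 m


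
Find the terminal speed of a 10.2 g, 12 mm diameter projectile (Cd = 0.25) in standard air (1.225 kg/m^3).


A = pi*(d/2)^2 = pi*(12/2000)^2 = 1.13097e-04 m^2
vt = sqrt(2mg/(Cd*rho*A)) = sqrt(2*0.0102*9.81/(0.25 * 1.225 * 1.13097e-04)) = 76.01 m/s

76.01 m/s


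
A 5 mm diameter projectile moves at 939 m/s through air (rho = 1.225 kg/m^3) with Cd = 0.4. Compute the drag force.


A = pi*(d/2)^2 = pi*(5/2000)^2 = 1.96350e-05 m^2
Fd = 0.5*Cd*rho*A*v^2 = 0.5*0.4*1.225*1.96350e-05*939^2 = 4.242 N

4.242 N


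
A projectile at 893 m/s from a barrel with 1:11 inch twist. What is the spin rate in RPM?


twist_m = 11*0.0254 = 0.2794 m
spin = v/twist = 893/0.2794 = 3196.135 rev/s
RPM = spin*60 = 3196.135*60 ≈ 191768 RPM

191768 RPM


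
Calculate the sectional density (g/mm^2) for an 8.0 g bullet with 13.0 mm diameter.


SD = m/d^2 = 8.0/13.0^2 = 0.04734 g/mm^2

0.04734 g/mm^2


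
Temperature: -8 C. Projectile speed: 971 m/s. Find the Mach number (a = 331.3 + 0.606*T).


a = 331.3 + 0.606*(-8) = 326.452 m/s
M = v/a = 971/326.452 = 2.974

2.974


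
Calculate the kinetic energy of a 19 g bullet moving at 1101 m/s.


E = 0.5*m*v^2 = 0.5*0.019*1101^2 = 11516 J

11516 J


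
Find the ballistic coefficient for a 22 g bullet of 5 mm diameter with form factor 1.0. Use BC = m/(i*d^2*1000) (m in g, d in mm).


BC = m/(i*d^2*1000) = 22/(1.0 * 5^2 * 1000) = 0.00088

0.00088


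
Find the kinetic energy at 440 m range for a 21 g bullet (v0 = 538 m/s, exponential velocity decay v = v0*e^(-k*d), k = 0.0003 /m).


v = v0*exp(-k*d) = 538*exp(-0.0003*440) = 471.471 m/s
E = 0.5*m*v^2 = 0.5*0.021*471.471^2 = 2334 J

2334 J


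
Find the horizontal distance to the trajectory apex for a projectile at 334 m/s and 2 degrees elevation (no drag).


R = v0^2*sin(2*theta)/g = 334^2*sin(2*2°)/9.81 = 793.247 m
apex_dist = R/2 = 793.247/2 = 396.6 m

396.6 m


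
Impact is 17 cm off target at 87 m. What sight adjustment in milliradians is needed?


1 mrad subtends 1 cm per 10 m of range, so adj = error_cm / (dist_m / 10) = 17 / (87/10) = 1.954 mrad

1.954 mrad


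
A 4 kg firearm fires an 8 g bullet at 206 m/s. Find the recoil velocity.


v_recoil = m_p * v_p / m_gun = 0.008 * 206 / 4 = 0.412 m/s

0.412 m/s


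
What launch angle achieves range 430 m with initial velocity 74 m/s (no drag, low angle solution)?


sin(2*theta) = R*g/v0^2 = 430*9.81/74^2 = 0.770325, theta = arcsin(0.770325)/2 = 25.19°

25.19 degrees


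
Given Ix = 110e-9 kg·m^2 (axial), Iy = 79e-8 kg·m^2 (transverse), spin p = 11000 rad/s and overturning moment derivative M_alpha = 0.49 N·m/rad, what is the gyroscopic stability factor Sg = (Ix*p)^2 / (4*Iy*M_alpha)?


Sg = Ix^2 * p^2 / (4 * Iy * M_alpha) = (110e-9)^2 * 11000^2 / (4 * 79e-8 * 0.49) = 0.9456

0.9456


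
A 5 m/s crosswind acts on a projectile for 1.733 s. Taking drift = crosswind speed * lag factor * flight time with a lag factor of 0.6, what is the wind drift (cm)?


drift = v_wind * lag * t = 5 * 0.6 * 1.733 = 5.199 m ≈ 519.9 cm

519.9 cm


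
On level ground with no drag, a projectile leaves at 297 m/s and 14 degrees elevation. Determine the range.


R = v0^2 * sin(2*theta) / g = 297^2 * sin(2*14°) / 9.81 = 4221 m

4221 m


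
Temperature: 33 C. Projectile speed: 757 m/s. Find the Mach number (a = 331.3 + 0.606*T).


a = 331.3 + 0.606*(33) = 351.298 m/s
M = v/a = 757/351.298 = 2.155

2.155


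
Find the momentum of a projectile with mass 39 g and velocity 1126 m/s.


p = m*v = 0.039*1126 = 43.91 kg·m/s

43.91 kg·m/s


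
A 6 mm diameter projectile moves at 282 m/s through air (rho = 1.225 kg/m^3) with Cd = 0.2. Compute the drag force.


A = pi*(d/2)^2 = pi*(6/2000)^2 = 2.82743e-05 m^2
Fd = 0.5*Cd*rho*A*v^2 = 0.5*0.2*1.225*2.82743e-05*282^2 = 0.2754 N

0.2754 N


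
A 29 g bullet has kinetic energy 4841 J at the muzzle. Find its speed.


v = sqrt(2*E/m) = sqrt(2*4841/0.029) = 577.8 m/s

577.8 m/s


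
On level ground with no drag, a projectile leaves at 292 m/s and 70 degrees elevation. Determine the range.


R = v0^2 * sin(2*theta) / g = 292^2 * sin(2*70°) / 9.81 = 5587 m

5587 m


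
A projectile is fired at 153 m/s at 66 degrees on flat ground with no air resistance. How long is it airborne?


T = 2*v0*sin(theta)/g = 2*153*sin(66°)/9.81 = 28.5 s

28.5 s


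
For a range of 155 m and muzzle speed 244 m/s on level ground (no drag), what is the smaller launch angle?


sin(2*theta) = R*g/v0^2 = 155*9.81/244^2 = 0.02554, theta = arcsin(0.02554)/2 = 0.7317°

0.7317 degrees


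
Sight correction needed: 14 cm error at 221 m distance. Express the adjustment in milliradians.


1 mrad subtends 1 cm per 10 m of range, so adj = error_cm / (dist_m / 10) = 14 / (221/10) = 0.6335 mrad

0.6335 mrad


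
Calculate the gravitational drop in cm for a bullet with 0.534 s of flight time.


drop = 0.5*g*t^2 = 0.5*9.81*0.534^2 = 1.39869 m ≈ 139.9 cm

139.9 cm


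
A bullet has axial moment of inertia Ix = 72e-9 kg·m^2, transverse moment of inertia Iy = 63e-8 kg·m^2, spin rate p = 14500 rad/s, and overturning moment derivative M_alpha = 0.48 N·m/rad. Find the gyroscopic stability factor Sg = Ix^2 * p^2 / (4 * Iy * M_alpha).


Sg = Ix^2 * p^2 / (4 * Iy * M_alpha) = (72e-9)^2 * 14500^2 / (4 * 63e-8 * 0.48) = 0.9011

0.9011


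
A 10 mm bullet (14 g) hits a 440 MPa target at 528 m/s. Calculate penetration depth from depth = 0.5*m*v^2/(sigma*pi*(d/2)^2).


A = pi*(d/2)^2 = pi*(10/2)^2 = 78.5398 mm^2
E = 0.5*m*v^2 = 0.5*0.014*528^2 = 1951.49 J
depth = E/(sigma*A) = 1951.49 J / (440 MPa * 78.5398 mm^2) = 1951.49/(440 * 78.5398) m = 0.0564707 m ≈ 56.47 mm

56.47 mm


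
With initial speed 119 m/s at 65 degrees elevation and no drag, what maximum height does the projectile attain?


H = (v0*sin(theta))^2 / (2g) = (119*sin(65°))^2 / (2*9.81) = 592.9 m

592.9 m


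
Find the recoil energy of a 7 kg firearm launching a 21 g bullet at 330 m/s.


v_r = m_p*v_p/m_gun = 0.021*330/7 = 0.99 m/s, E_r = 0.5*m_gun*v_r^2 = 0.5*7*0.99^2 = 3.43 J

3.43 J


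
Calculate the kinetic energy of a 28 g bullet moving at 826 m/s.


E = 0.5*m*v^2 = 0.5*0.028*826^2 = 9552 J

9552 J


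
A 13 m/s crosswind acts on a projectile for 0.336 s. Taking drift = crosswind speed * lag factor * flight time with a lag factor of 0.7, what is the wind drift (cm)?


drift = v_wind * lag * t = 13 * 0.7 * 0.336 = 3.0576 m ≈ 305.8 cm

305.8 cm


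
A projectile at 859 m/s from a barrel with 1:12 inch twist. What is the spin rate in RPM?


twist_m = 12*0.0254 = 0.3048 m
spin = v/twist = 859/0.3048 = 2818.241 rev/s
RPM = spin*60 = 2818.241*60 ≈ 169094 RPM

169094 RPM


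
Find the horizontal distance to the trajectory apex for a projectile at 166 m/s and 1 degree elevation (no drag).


R = v0^2*sin(2*theta)/g = 166^2*sin(2*1°)/9.81 = 98.0317 m
apex_dist = R/2 = 98.0317/2 = 49.02 m

49.02 m


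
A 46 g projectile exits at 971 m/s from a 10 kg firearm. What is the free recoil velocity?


v_recoil = m_p * v_p / m_gun = 0.046 * 971 / 10 = 4.467 m/s

4.467 m/s


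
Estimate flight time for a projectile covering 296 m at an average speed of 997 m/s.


t = d/v = 296/997 = 0.2969 s

0.2969 s


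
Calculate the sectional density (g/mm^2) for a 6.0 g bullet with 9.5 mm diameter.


SD = m/d^2 = 6.0/9.5^2 = 0.06648 g/mm^2

0.06648 g/mm^2


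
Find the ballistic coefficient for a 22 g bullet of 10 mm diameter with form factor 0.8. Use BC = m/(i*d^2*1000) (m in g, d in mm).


BC = m/(i*d^2*1000) = 22/(0.8 * 10^2 * 1000) = 0.000275

0.000275


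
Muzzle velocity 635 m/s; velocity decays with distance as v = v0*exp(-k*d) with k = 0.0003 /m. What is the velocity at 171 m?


v = v0*exp(-k*d) = 635*exp(-0.0003*171) = 603.2 m/s

603.2 m/s


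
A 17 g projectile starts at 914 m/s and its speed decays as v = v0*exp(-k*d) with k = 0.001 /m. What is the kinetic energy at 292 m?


v = v0*exp(-k*d) = 914*exp(-0.001*292) = 682.546 m/s
E = 0.5*m*v^2 = 0.5*0.017*682.546^2 = 3960 J

3960 J


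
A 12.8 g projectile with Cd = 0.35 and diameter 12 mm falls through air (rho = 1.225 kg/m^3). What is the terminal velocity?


A = pi*(d/2)^2 = pi*(12/2000)^2 = 1.13097e-04 m^2
vt = sqrt(2mg/(Cd*rho*A)) = sqrt(2*0.0128*9.81/(0.35 * 1.225 * 1.13097e-04)) = 71.97 m/s

71.97 m/s


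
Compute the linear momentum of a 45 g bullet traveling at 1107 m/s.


p = m*v = 0.045*1107 = 49.81 kg·m/s

49.81 kg·m/s


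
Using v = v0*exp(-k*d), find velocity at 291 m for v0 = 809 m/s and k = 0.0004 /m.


v = v0*exp(-k*d) = 809*exp(-0.0004*291) = 720.1 m/s

720.1 m/s


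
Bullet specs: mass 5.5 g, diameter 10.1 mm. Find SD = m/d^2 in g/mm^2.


SD = m/d^2 = 5.5/10.1^2 = 0.05392 g/mm^2

0.05392 g/mm^2


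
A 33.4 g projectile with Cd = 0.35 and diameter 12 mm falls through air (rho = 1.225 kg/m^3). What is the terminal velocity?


A = pi*(d/2)^2 = pi*(12/2000)^2 = 1.13097e-04 m^2
vt = sqrt(2mg/(Cd*rho*A)) = sqrt(2*0.0334*9.81/(0.35 * 1.225 * 1.13097e-04)) = 116.3 m/s

116.3 m/s


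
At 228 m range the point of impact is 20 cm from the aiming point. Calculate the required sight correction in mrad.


1 mrad subtends 1 cm per 10 m of range, so adj = error_cm / (dist_m / 10) = 20 / (228/10) = 0.8772 mrad

0.8772 mrad


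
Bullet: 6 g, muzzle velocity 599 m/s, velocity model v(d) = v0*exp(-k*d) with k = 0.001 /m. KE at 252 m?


v = v0*exp(-k*d) = 599*exp(-0.001*252) = 465.57 m/s
E = 0.5*m*v^2 = 0.5*0.006*465.57^2 = 650.3 J

650.3 J


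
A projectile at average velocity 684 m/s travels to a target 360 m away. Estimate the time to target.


t = d/v = 360/684 = 0.5263 s

0.5263 s


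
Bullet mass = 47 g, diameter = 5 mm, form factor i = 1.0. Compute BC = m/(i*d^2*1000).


BC = m/(i*d^2*1000) = 47/(1.0 * 5^2 * 1000) = 0.00188

0.00188


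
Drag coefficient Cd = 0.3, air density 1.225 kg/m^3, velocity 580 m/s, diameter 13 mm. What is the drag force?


A = pi*(d/2)^2 = pi*(13/2000)^2 = 1.32732e-04 m^2
Fd = 0.5*Cd*rho*A*v^2 = 0.5*0.3*1.225*1.32732e-04*580^2 = 8.205 N

8.205 N


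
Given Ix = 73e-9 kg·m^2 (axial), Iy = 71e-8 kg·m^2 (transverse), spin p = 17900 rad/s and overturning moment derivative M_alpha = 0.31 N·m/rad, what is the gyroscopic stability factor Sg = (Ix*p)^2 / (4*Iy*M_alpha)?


Sg = Ix^2 * p^2 / (4 * Iy * M_alpha) = (73e-9)^2 * 17900^2 / (4 * 71e-8 * 0.31) = 1.939

1.939


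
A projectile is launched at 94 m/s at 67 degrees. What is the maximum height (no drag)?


H = (v0*sin(theta))^2 / (2g) = (94*sin(67°))^2 / (2*9.81) = 381.6 m

381.6 m


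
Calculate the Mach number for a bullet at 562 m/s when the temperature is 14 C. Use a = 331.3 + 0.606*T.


a = 331.3 + 0.606*(14) = 339.784 m/s
M = v/a = 562/339.784 = 1.654

1.654


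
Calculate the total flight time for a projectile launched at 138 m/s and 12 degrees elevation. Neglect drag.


T = 2*v0*sin(theta)/g = 2*138*sin(12°)/9.81 = 5.85 s

5.85 s


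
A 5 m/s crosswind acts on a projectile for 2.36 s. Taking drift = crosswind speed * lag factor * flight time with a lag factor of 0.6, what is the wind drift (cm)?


drift = v_wind * lag * t = 5 * 0.6 * 2.36 = 7.08 m ≈ 708 cm

708 cm


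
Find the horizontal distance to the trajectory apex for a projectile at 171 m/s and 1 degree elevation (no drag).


R = v0^2*sin(2*theta)/g = 171^2*sin(2*1°)/9.81 = 104.026 m
apex_dist = R/2 = 104.026/2 = 52.01 m

52.01 m


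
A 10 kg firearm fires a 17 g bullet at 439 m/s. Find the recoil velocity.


v_recoil = m_p * v_p / m_gun = 0.017 * 439 / 10 = 0.7463 m/s

0.7463 m/s


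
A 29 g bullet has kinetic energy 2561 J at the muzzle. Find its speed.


v = sqrt(2*E/m) = sqrt(2*2561/0.029) = 420.3 m/s

420.3 m/s


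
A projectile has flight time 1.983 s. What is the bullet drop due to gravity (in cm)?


drop = 0.5*g*t^2 = 0.5*9.81*1.983^2 = 19.2879 m ≈ 1929 cm

1929 cm


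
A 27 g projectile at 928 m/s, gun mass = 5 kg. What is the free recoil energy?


v_r = m_p*v_p/m_gun = 0.027*928/5 = 5.0112 m/s, E_r = 0.5*m_gun*v_r^2 = 0.5*5*5.0112^2 = 62.78 J

62.78 J


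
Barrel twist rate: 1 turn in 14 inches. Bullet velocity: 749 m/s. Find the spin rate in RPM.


twist_m = 14*0.0254 = 0.3556 m
spin = v/twist = 749/0.3556 = 2106.299 rev/s
RPM = spin*60 = 2106.299*60 ≈ 126378 RPM

126378 RPM


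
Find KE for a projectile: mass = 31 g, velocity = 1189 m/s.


E = 0.5*m*v^2 = 0.5*0.031*1189^2 = 21913 J

21913 J


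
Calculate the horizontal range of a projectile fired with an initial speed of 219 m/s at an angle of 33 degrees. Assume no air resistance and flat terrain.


R = v0^2 * sin(2*theta) / g = 219^2 * sin(2*33°) / 9.81 = 4466 m

4466 m


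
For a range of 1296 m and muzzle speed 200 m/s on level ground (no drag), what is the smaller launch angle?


sin(2*theta) = R*g/v0^2 = 1296*9.81/200^2 = 0.317844, theta = arcsin(0.317844)/2 = 9.266°

9.266 degrees


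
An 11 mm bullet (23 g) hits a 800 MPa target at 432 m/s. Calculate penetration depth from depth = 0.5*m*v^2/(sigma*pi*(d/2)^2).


A = pi*(d/2)^2 = pi*(11/2)^2 = 95.0332 mm^2
E = 0.5*m*v^2 = 0.5*0.023*432^2 = 2146.18 J
depth = E/(sigma*A) = 2146.18 J / (800 MPa * 95.0332 mm^2) = 2146.18/(800 * 95.0332) m = 0.0282293 m ≈ 28.23 mm

28.23 mm


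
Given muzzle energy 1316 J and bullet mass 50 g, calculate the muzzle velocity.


v = sqrt(2*E/m) = sqrt(2*1316/0.05) = 229.4 m/s

229.4 m/s


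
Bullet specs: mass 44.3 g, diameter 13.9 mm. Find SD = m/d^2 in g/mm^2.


SD = m/d^2 = 44.3/13.9^2 = 0.2293 g/mm^2

0.2293 g/mm^2


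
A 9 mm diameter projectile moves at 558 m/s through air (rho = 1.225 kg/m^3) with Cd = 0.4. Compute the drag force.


A = pi*(d/2)^2 = pi*(9/2000)^2 = 6.36173e-05 m^2
Fd = 0.5*Cd*rho*A*v^2 = 0.5*0.4*1.225*6.36173e-05*558^2 = 4.853 N

4.853 N


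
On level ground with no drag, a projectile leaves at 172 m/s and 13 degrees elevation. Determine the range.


R = v0^2 * sin(2*theta) / g = 172^2 * sin(2*13°) / 9.81 = 1322 m

1322 m


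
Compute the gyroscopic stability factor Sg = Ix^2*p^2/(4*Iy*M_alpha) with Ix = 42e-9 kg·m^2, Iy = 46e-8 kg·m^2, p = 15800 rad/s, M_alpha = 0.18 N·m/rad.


Sg = Ix^2 * p^2 / (4 * Iy * M_alpha) = (42e-9)^2 * 15800^2 / (4 * 46e-8 * 0.18) = 1.33

1.33


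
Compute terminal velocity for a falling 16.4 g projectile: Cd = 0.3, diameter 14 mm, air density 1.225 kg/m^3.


A = pi*(d/2)^2 = pi*(14/2000)^2 = 1.53938e-04 m^2
vt = sqrt(2mg/(Cd*rho*A)) = sqrt(2*0.0164*9.81/(0.3 * 1.225 * 1.53938e-04)) = 75.42 m/s

75.42 m/s


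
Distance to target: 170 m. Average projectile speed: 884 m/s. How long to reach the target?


t = d/v = 170/884 = 0.1923 s

0.1923 s


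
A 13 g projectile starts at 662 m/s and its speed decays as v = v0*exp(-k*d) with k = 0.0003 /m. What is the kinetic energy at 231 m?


v = v0*exp(-k*d) = 662*exp(-0.0003*231) = 617.677 m/s
E = 0.5*m*v^2 = 0.5*0.013*617.677^2 = 2480 J

2480 J


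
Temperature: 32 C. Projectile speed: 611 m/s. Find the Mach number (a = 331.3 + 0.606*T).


a = 331.3 + 0.606*(32) = 350.692 m/s
M = v/a = 611/350.692 = 1.742

1.742


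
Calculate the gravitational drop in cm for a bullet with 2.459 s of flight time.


drop = 0.5*g*t^2 = 0.5*9.81*2.459^2 = 29.659 m ≈ 2966 cm

2966 cm


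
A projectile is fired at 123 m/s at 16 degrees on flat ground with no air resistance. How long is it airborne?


T = 2*v0*sin(theta)/g = 2*123*sin(16°)/9.81 = 6.912 s

6.912 s


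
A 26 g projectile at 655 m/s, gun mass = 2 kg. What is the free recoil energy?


v_r = m_p*v_p/m_gun = 0.026*655/2 = 8.515 m/s, E_r = 0.5*m_gun*v_r^2 = 0.5*2*8.515^2 = 72.51 J

72.51 J


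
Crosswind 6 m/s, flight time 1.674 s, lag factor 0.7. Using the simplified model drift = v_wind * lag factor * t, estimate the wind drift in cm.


drift = v_wind * lag * t = 6 * 0.7 * 1.674 = 7.0308 m ≈ 703.1 cm

703.1 cm


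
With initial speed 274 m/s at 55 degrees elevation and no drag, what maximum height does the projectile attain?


H = (v0*sin(theta))^2 / (2g) = (274*sin(55°))^2 / (2*9.81) = 2568 m

2568 m


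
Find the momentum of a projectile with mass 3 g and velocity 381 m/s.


p = m*v = 0.003*381 = 1.143 kg·m/s

1.143 kg·m/s


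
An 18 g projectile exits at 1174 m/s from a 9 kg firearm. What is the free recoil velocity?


v_recoil = m_p * v_p / m_gun = 0.018 * 1174 / 9 = 2.348 m/s

2.348 m/s


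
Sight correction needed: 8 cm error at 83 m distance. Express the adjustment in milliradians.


1 mrad subtends 1 cm per 10 m of range, so adj = error_cm / (dist_m / 10) = 8 / (83/10) = 0.9639 mrad

0.9639 mrad


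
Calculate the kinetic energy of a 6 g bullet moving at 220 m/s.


E = 0.5*m*v^2 = 0.5*0.006*220^2 = 145.2 J

145.2 J


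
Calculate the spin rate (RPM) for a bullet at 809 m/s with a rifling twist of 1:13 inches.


twist_m = 13*0.0254 = 0.3302 m
spin = v/twist = 809/0.3302 = 2450.03 rev/s
RPM = spin*60 = 2450.03*60 ≈ 147002 RPM

147002 RPM


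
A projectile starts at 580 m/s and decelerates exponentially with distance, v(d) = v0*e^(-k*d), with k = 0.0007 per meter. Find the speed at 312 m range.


v = v0*exp(-k*d) = 580*exp(-0.0007*312) = 466.2 m/s

466.2 m/s


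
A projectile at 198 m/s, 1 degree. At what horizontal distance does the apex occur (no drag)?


R = v0^2*sin(2*theta)/g = 198^2*sin(2*1°)/9.81 = 139.47 m
apex_dist = R/2 = 139.47/2 = 69.73 m

69.73 m


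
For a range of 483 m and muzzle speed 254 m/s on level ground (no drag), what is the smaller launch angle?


sin(2*theta) = R*g/v0^2 = 483*9.81/254^2 = 0.0734427, theta = arcsin(0.0734427)/2 = 2.106°

2.106 degrees


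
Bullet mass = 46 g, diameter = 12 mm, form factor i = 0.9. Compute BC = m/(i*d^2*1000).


BC = m/(i*d^2*1000) = 46/(0.9 * 12^2 * 1000) = 0.0003549

0.0003549


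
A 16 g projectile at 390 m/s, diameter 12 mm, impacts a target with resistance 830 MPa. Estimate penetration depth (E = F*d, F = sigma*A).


A = pi*(d/2)^2 = pi*(12/2)^2 = 113.097 mm^2
E = 0.5*m*v^2 = 0.5*0.016*390^2 = 1216.8 J
depth = E/(sigma*A) = 1216.8 J / (830 MPa * 113.097 mm^2) = 1216.8/(830 * 113.097) m = 0.0129625 m ≈ 12.96 mm

12.96 mm


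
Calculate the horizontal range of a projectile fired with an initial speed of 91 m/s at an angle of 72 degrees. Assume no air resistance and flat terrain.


R = v0^2 * sin(2*theta) / g = 91^2 * sin(2*72°) / 9.81 = 496.2 m

496.2 m


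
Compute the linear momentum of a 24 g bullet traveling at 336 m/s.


p = m*v = 0.024*336 = 8.064 kg·m/s

8.064 kg·m/s


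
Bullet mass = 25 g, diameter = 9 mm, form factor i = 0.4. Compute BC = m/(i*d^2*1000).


BC = m/(i*d^2*1000) = 25/(0.4 * 9^2 * 1000) = 0.0007716

0.0007716


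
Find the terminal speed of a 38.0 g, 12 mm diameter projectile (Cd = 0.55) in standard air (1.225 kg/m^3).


A = pi*(d/2)^2 = pi*(12/2000)^2 = 1.13097e-04 m^2
vt = sqrt(2mg/(Cd*rho*A)) = sqrt(2*0.038*9.81/(0.55 * 1.225 * 1.13097e-04)) = 98.92 m/s

98.92 m/s


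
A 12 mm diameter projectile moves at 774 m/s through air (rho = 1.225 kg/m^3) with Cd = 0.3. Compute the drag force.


A = pi*(d/2)^2 = pi*(12/2000)^2 = 1.13097e-04 m^2
Fd = 0.5*Cd*rho*A*v^2 = 0.5*0.3*1.225*1.13097e-04*774^2 = 12.45 N

12.45 N


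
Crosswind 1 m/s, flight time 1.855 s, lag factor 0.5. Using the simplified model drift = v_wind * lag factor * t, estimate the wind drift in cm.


drift = v_wind * lag * t = 1 * 0.5 * 1.855 = 0.9275 m ≈ 92.75 cm

92.75 cm


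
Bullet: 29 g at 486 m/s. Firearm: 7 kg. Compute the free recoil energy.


v_r = m_p*v_p/m_gun = 0.029*486/7 = 2.01343 m/s, E_r = 0.5*m_gun*v_r^2 = 0.5*7*2.01343^2 = 14.19 J

14.19 J


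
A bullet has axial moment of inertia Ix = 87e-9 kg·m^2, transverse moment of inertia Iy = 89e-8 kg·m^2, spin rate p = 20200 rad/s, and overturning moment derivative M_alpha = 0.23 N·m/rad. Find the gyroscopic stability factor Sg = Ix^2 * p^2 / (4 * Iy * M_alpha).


Sg = Ix^2 * p^2 / (4 * Iy * M_alpha) = (87e-9)^2 * 20200^2 / (4 * 89e-8 * 0.23) = 3.772

3.772


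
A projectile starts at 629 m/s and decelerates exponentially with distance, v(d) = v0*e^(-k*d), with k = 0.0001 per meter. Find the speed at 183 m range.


v = v0*exp(-k*d) = 629*exp(-0.0001*183) = 617.6 m/s

617.6 m/s


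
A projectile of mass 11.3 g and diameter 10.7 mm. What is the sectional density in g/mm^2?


SD = m/d^2 = 11.3/10.7^2 = 0.0987 g/mm^2

0.0987 g/mm^2


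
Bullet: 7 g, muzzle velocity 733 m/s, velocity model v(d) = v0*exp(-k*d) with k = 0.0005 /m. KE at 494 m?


v = v0*exp(-k*d) = 733*exp(-0.0005*494) = 572.576 m/s
E = 0.5*m*v^2 = 0.5*0.007*572.576^2 = 1147 J

1147 J
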